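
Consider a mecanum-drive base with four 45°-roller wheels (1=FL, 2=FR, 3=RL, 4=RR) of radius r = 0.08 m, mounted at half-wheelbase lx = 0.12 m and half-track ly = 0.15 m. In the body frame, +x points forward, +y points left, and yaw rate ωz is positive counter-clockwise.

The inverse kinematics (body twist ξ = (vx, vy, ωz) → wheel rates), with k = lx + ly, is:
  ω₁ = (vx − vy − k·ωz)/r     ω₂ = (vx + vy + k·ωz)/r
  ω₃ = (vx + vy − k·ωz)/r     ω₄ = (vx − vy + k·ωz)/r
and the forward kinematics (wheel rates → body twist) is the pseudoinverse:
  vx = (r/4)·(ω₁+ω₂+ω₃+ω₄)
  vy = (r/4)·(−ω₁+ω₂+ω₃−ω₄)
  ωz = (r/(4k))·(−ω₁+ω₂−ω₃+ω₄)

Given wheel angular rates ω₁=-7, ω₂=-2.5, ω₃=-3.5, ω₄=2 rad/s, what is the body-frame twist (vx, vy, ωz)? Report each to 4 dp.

(-0.2200, -0.0200, 0.7407)

k = lx + ly = 0.12 + 0.15 = 0.2700
ω₁+ω₂+ω₃+ω₄ = -11.0000  →  vx = (0.08/4)·-11.0000 = -0.2200
−ω₁+ω₂+ω₃−ω₄ = -1.0000  →  vy = (0.08/4)·-1.0000 = -0.0200
−ω₁+ω₂−ω₃+ω₄ = 10.0000  →  ωz = (0.08/1.0800)·10.0000 = 0.7407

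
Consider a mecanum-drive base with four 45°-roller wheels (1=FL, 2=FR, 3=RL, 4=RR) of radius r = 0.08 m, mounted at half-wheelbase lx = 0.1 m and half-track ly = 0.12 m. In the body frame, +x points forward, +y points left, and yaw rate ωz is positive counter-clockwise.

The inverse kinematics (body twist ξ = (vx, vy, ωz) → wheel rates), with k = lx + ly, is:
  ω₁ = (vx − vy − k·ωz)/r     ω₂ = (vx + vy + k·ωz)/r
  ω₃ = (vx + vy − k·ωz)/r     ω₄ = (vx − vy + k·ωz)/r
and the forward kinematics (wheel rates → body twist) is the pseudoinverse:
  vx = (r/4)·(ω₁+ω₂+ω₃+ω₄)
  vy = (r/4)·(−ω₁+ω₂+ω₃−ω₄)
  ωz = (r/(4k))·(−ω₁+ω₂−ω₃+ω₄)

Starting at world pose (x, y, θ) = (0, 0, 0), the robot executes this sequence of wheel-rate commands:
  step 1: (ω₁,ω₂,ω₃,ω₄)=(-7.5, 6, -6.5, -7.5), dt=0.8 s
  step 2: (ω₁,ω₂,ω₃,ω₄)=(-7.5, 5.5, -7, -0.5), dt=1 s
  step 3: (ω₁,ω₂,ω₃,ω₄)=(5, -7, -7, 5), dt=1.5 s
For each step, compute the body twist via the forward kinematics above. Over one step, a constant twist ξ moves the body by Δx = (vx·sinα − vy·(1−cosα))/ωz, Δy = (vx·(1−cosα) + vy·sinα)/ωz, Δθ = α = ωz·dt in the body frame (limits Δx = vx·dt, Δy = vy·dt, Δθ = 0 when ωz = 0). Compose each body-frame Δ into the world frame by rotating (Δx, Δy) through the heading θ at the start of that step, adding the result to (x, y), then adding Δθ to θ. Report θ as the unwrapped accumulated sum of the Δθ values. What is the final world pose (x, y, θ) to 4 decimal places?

(0.0396, 0.5009, 2.6818)

step 1: ξ=(vx,vy,ωz)=(-0.3100, 0.2900, 1.1364), dt=0.8 → body Δ=(-0.3136, 0.0962, 0.9091) → world pose (-0.3136, 0.0962, 0.9091)
step 2: ξ=(vx,vy,ωz)=(-0.1900, 0.1300, 1.7727), dt=1.0 → body Δ=(-0.1930, -0.0568, 1.7727) → world pose (-0.3874, -0.0911, 2.6818)
step 3: ξ=(vx,vy,ωz)=(-0.0800, -0.4800, 0.0000), dt=1.5 → body Δ=(-0.1200, -0.7200, 0.0000) → world pose (0.0396, 0.5009, 2.6818)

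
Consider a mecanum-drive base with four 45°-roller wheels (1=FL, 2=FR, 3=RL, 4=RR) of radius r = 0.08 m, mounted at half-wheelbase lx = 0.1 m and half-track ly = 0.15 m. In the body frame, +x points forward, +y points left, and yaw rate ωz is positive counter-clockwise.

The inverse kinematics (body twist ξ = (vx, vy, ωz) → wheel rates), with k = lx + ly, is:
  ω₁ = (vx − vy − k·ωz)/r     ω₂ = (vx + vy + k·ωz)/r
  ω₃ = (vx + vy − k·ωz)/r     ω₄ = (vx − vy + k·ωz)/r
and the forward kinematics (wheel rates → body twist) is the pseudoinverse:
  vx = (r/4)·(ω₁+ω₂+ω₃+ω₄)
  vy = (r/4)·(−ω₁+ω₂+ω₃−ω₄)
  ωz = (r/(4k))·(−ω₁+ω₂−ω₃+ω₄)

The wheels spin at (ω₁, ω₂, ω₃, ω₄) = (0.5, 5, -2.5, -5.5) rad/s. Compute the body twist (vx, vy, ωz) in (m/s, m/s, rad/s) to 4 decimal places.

k = lx + ly = 0.1 + 0.15 = 0.2500
ω₁+ω₂+ω₃+ω₄ = -2.5000  →  vx = (0.08/4)·-2.5000 = -0.0500
−ω₁+ω₂+ω₃−ω₄ = 7.5000  →  vy = (0.08/4)·7.5000 = 0.1500
−ω₁+ω₂−ω₃+ω₄ = 1.5000  →  ωz = (0.08/1.0000)·1.5000 = 0.1200

(-0.0500, 0.1500, 0.1200)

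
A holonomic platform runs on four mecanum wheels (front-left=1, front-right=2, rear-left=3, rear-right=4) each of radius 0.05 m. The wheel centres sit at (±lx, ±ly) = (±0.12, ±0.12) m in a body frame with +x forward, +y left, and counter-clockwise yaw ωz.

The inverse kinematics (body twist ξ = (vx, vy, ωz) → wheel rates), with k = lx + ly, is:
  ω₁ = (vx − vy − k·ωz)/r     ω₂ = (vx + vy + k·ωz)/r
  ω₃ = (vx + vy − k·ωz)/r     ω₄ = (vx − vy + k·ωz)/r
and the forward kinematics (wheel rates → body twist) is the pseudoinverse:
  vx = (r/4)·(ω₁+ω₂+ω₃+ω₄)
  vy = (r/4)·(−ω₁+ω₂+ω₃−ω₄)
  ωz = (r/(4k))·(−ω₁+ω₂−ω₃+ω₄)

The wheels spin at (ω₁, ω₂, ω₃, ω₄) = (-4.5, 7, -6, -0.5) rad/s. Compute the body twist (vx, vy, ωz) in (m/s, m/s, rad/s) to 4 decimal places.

k = lx + ly = 0.12 + 0.12 = 0.2400
ω₁+ω₂+ω₃+ω₄ = -4.0000  →  vx = (0.05/4)·-4.0000 = -0.0500
−ω₁+ω₂+ω₃−ω₄ = 6.0000  →  vy = (0.05/4)·6.0000 = 0.0750
−ω₁+ω₂−ω₃+ω₄ = 17.0000  →  ωz = (0.05/0.9600)·17.0000 = 0.8854

(-0.0500, 0.0750, 0.8854)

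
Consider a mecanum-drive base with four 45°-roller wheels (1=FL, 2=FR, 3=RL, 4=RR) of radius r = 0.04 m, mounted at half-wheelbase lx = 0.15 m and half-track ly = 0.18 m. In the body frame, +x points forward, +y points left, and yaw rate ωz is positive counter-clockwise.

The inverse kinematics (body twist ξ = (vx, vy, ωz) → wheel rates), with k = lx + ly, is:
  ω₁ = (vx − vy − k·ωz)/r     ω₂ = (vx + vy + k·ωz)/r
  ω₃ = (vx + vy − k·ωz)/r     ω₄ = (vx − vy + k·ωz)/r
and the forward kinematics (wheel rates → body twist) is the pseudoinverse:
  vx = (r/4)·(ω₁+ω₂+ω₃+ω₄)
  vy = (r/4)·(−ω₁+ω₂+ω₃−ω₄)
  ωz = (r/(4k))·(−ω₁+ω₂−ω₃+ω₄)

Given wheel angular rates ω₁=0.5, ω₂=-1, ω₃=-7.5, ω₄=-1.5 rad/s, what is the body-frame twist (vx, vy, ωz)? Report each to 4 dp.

(-0.0950, -0.0750, 0.1364)

k = lx + ly = 0.15 + 0.18 = 0.3300
ω₁+ω₂+ω₃+ω₄ = -9.5000  →  vx = (0.04/4)·-9.5000 = -0.0950
−ω₁+ω₂+ω₃−ω₄ = -7.5000  →  vy = (0.04/4)·-7.5000 = -0.0750
−ω₁+ω₂−ω₃+ω₄ = 4.5000  →  ωz = (0.04/1.3200)·4.5000 = 0.1364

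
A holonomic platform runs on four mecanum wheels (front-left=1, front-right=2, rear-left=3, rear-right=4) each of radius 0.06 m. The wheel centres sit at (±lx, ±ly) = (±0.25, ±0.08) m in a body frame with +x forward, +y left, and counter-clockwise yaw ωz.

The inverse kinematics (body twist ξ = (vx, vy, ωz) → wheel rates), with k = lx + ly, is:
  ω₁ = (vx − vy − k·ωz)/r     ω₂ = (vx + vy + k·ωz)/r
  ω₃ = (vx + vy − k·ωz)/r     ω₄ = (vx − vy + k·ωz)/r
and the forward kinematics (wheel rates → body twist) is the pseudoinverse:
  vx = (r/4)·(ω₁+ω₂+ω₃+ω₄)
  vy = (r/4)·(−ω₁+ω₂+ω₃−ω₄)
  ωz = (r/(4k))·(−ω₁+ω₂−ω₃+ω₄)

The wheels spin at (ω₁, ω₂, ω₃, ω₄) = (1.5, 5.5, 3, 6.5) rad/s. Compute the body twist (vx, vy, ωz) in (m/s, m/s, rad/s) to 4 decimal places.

k = lx + ly = 0.25 + 0.08 = 0.3300
ω₁+ω₂+ω₃+ω₄ = 16.5000  →  vx = (0.06/4)·16.5000 = 0.2475
−ω₁+ω₂+ω₃−ω₄ = 0.5000  →  vy = (0.06/4)·0.5000 = 0.0075
−ω₁+ω₂−ω₃+ω₄ = 7.5000  →  ωz = (0.06/1.3200)·7.5000 = 0.3409

(0.2475, 0.0075, 0.3409)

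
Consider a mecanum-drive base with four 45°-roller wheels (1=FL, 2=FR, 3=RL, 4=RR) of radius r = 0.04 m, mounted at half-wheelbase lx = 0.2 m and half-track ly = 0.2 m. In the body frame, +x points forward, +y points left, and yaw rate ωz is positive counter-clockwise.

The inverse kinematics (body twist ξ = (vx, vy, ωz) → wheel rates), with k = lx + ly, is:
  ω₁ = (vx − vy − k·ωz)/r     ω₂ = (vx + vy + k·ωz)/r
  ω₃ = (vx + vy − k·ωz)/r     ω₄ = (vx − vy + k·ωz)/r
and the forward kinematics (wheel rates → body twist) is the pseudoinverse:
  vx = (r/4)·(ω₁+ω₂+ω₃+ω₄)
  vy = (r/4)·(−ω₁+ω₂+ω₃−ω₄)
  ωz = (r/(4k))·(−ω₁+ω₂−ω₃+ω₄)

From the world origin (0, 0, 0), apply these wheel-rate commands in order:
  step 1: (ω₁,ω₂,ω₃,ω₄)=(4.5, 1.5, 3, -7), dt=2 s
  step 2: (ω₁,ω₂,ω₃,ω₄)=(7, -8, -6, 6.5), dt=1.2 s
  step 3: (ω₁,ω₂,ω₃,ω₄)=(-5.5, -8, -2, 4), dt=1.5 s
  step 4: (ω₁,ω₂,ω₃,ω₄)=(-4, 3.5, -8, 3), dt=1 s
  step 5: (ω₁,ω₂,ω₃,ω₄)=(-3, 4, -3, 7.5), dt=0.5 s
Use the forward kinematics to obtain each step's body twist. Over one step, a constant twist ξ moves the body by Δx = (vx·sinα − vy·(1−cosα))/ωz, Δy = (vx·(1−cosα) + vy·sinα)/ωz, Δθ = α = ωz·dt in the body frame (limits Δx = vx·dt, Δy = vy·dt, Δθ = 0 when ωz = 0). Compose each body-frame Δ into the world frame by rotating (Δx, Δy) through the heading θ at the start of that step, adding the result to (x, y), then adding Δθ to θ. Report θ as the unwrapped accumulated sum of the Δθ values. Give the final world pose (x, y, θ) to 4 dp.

step 1: ξ=(vx,vy,ωz)=(0.0200, 0.0700, -0.3250), dt=2.0 → body Δ=(0.0812, 0.1178, -0.6500) → world pose (0.0812, 0.1178, -0.6500)
step 2: ξ=(vx,vy,ωz)=(-0.0050, -0.2750, -0.0625), dt=1.2 → body Δ=(-0.0184, -0.3295, -0.0750) → world pose (-0.1328, -0.1334, -0.7250)
step 3: ξ=(vx,vy,ωz)=(-0.1150, -0.0850, 0.0875), dt=1.5 → body Δ=(-0.1636, -0.1384, 0.1312) → world pose (-0.3471, -0.1285, -0.5937)
step 4: ξ=(vx,vy,ωz)=(-0.0550, -0.0350, 0.4625), dt=1.0 → body Δ=(-0.0451, -0.0463, 0.4625) → world pose (-0.4104, -0.1416, -0.1312)
step 5: ξ=(vx,vy,ωz)=(0.0550, -0.0350, 0.4375), dt=0.5 → body Δ=(0.0292, -0.0144, 0.2187) → world pose (-0.3834, -0.1596, 0.0875)

(-0.3834, -0.1596, 0.0875)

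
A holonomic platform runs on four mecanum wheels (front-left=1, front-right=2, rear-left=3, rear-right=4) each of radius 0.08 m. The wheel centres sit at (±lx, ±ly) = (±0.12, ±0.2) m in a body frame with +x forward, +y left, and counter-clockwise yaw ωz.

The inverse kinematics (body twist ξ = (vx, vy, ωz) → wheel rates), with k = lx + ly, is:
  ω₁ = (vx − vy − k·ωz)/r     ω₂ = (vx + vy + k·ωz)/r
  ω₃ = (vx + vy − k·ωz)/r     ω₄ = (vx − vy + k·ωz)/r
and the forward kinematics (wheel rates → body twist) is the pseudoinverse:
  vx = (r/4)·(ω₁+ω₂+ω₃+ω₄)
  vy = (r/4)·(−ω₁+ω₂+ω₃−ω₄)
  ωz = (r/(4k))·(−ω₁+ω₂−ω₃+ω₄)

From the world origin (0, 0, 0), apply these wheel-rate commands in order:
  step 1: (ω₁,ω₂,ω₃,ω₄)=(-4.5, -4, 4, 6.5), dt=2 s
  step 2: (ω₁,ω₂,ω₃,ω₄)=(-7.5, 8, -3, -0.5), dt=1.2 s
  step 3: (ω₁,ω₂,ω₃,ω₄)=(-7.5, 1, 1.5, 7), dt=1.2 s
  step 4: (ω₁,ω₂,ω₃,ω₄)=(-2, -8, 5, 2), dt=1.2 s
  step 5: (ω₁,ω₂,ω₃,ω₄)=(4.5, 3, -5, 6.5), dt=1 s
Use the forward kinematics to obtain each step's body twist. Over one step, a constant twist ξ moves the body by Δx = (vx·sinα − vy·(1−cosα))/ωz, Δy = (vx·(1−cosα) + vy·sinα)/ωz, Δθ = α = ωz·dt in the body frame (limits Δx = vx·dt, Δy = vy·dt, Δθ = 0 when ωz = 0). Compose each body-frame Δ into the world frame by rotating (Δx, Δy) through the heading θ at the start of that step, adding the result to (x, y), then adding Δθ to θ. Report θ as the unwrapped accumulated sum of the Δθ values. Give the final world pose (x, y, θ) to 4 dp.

(-0.1351, 0.3319, 2.7250)

step 1: ξ=(vx,vy,ωz)=(0.0400, -0.0400, 0.1875), dt=2.0 → body Δ=(0.0930, -0.0633, 0.3750) → world pose (0.0930, -0.0633, 0.3750)
step 2: ξ=(vx,vy,ωz)=(-0.0600, 0.2600, 1.1250), dt=1.2 → body Δ=(-0.2325, 0.1838, 1.3500) → world pose (-0.1908, 0.0226, 1.7250)
step 3: ξ=(vx,vy,ωz)=(0.0400, 0.0600, 0.8750), dt=1.2 → body Δ=(0.0052, 0.0824, 1.0500) → world pose (-0.2730, 0.0151, 2.7750)
step 4: ξ=(vx,vy,ωz)=(-0.0600, -0.0600, -0.5625), dt=1.2 → body Δ=(-0.0900, -0.0433, -0.6750) → world pose (-0.1734, 0.0232, 2.1000)
step 5: ξ=(vx,vy,ωz)=(0.1800, -0.2600, 0.6250), dt=1.0 → body Δ=(0.2471, -0.1890, 0.6250) → world pose (-0.1351, 0.3319, 2.7250)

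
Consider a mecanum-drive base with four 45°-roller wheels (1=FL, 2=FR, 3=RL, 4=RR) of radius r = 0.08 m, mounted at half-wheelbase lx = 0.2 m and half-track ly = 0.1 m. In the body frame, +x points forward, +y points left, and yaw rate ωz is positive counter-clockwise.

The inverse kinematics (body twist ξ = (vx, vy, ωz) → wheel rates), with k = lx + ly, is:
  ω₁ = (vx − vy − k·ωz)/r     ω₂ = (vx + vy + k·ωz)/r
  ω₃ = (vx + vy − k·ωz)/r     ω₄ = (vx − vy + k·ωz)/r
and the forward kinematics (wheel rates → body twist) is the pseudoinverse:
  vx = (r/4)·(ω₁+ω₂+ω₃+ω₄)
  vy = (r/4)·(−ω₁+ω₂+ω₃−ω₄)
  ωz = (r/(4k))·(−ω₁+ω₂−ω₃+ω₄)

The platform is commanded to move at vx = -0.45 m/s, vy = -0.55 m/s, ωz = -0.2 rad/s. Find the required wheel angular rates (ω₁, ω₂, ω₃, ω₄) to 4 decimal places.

k = lx + ly = 0.2 + 0.1 = 0.3000;  k·ωz = 0.3000·-0.2 = -0.0600
ω₁ (FL) = (vx − vy − k·ωz)/r = 0.1600/0.08 = 2.0000
ω₂ (FR) = (vx + vy + k·ωz)/r = -1.0600/0.08 = -13.2500
ω₃ (RL) = (vx + vy − k·ωz)/r = -0.9400/0.08 = -11.7500
ω₄ (RR) = (vx − vy + k·ωz)/r = 0.0400/0.08 = 0.5000

(2.0000, -13.2500, -11.7500, 0.5000)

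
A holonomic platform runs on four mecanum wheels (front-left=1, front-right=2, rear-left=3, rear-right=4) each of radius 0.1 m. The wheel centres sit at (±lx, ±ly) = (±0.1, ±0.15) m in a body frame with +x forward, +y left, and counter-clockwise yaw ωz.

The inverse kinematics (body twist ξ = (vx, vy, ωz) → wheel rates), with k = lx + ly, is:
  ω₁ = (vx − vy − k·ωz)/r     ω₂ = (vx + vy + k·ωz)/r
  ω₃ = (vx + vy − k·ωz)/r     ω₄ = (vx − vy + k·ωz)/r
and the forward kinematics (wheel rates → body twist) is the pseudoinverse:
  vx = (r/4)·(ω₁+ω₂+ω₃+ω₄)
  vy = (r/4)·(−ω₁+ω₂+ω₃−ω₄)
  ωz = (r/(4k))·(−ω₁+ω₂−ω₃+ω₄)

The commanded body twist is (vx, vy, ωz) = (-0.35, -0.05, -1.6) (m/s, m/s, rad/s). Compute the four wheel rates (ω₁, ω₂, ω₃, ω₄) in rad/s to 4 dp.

k = lx + ly = 0.1 + 0.15 = 0.2500;  k·ωz = 0.2500·-1.6 = -0.4000
ω₁ (FL) = (vx − vy − k·ωz)/r = 0.1000/0.1 = 1.0000
ω₂ (FR) = (vx + vy + k·ωz)/r = -0.8000/0.1 = -8.0000
ω₃ (RL) = (vx + vy − k·ωz)/r = 0.0000/0.1 = 0.0000
ω₄ (RR) = (vx − vy + k·ωz)/r = -0.7000/0.1 = -7.0000

(1.0000, -8.0000, 0.0000, -7.0000)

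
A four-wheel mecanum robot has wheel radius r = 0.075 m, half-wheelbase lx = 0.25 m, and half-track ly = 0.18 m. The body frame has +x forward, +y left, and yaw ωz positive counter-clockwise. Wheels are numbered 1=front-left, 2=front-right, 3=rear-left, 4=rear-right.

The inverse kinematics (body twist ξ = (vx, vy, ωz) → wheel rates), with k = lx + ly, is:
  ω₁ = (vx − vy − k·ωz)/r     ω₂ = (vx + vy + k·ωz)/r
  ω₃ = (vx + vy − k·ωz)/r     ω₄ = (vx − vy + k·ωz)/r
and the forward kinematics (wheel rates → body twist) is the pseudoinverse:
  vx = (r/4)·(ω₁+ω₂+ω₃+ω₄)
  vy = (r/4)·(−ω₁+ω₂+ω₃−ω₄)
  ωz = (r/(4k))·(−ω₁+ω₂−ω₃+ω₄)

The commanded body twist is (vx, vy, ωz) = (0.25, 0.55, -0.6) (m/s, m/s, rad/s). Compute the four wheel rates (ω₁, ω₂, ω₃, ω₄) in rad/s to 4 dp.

(-0.5600, 7.2267, 14.1067, -7.4400)

k = lx + ly = 0.25 + 0.18 = 0.4300;  k·ωz = 0.4300·-0.6 = -0.2580
ω₁ (FL) = (vx − vy − k·ωz)/r = -0.0420/0.075 = -0.5600
ω₂ (FR) = (vx + vy + k·ωz)/r = 0.5420/0.075 = 7.2267
ω₃ (RL) = (vx + vy − k·ωz)/r = 1.0580/0.075 = 14.1067
ω₄ (RR) = (vx − vy + k·ωz)/r = -0.5580/0.075 = -7.4400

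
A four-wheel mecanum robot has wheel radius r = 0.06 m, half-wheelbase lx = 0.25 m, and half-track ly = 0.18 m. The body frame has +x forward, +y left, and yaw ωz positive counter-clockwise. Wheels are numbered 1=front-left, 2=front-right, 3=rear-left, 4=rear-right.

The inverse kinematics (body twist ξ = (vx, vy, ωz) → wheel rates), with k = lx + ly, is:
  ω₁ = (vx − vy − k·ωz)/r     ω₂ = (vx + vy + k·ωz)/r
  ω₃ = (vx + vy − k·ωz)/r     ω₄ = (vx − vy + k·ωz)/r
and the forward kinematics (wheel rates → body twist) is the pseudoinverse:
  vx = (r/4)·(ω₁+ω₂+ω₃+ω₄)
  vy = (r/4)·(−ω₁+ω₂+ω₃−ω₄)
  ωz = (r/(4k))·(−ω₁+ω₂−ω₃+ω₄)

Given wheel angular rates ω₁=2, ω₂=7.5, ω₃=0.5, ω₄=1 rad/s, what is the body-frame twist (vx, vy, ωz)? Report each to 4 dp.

(0.1650, 0.0750, 0.2093)

k = lx + ly = 0.25 + 0.18 = 0.4300
ω₁+ω₂+ω₃+ω₄ = 11.0000  →  vx = (0.06/4)·11.0000 = 0.1650
−ω₁+ω₂+ω₃−ω₄ = 5.0000  →  vy = (0.06/4)·5.0000 = 0.0750
−ω₁+ω₂−ω₃+ω₄ = 6.0000  →  ωz = (0.06/1.7200)·6.0000 = 0.2093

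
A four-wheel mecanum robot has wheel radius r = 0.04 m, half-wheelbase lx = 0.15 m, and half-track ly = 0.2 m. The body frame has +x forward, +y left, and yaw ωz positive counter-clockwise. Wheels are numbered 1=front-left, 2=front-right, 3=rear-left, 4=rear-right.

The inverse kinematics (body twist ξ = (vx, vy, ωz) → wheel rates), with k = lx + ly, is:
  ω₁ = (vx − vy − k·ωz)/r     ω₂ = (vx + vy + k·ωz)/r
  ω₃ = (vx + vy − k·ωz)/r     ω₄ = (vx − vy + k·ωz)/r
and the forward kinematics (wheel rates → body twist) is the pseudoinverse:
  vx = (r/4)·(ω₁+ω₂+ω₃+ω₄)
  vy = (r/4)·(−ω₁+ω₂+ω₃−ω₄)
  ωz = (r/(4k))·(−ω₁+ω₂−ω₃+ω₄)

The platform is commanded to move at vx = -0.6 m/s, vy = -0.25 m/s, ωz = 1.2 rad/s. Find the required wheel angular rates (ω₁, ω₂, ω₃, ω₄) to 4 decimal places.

k = lx + ly = 0.15 + 0.2 = 0.3500;  k·ωz = 0.3500·1.2 = 0.4200
ω₁ (FL) = (vx − vy − k·ωz)/r = -0.7700/0.04 = -19.2500
ω₂ (FR) = (vx + vy + k·ωz)/r = -0.4300/0.04 = -10.7500
ω₃ (RL) = (vx + vy − k·ωz)/r = -1.2700/0.04 = -31.7500
ω₄ (RR) = (vx − vy + k·ωz)/r = 0.0700/0.04 = 1.7500

(-19.2500, -10.7500, -31.7500, 1.7500)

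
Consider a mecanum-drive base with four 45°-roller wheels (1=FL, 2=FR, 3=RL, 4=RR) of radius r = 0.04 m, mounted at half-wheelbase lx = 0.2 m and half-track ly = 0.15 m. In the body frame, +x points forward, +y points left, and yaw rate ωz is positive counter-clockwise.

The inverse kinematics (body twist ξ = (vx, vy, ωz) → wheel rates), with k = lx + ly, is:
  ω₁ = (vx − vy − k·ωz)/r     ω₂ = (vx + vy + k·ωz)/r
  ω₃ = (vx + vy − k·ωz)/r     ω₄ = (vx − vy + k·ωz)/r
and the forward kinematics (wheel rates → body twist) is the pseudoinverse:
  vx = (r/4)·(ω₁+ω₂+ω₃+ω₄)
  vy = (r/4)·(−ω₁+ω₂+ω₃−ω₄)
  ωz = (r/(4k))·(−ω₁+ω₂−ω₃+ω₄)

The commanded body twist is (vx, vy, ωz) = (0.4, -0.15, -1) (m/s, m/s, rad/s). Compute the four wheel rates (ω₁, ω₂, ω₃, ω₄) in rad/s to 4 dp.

(22.5000, -2.5000, 15.0000, 5.0000)

k = lx + ly = 0.2 + 0.15 = 0.3500;  k·ωz = 0.3500·-1 = -0.3500
ω₁ (FL) = (vx − vy − k·ωz)/r = 0.9000/0.04 = 22.5000
ω₂ (FR) = (vx + vy + k·ωz)/r = -0.1000/0.04 = -2.5000
ω₃ (RL) = (vx + vy − k·ωz)/r = 0.6000/0.04 = 15.0000
ω₄ (RR) = (vx − vy + k·ωz)/r = 0.2000/0.04 = 5.0000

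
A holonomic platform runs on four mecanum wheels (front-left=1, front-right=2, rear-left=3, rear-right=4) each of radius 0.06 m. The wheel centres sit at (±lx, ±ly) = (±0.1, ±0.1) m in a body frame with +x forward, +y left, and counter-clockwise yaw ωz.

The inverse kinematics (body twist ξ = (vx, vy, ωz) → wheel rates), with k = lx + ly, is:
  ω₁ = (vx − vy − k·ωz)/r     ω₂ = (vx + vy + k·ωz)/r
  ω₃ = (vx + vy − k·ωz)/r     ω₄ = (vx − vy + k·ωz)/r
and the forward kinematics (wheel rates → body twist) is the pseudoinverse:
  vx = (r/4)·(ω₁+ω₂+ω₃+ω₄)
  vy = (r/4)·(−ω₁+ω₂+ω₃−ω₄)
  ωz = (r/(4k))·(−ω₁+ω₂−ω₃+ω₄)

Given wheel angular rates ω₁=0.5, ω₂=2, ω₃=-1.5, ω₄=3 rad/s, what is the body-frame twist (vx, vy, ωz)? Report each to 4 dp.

k = lx + ly = 0.1 + 0.1 = 0.2000
ω₁+ω₂+ω₃+ω₄ = 4.0000  →  vx = (0.06/4)·4.0000 = 0.0600
−ω₁+ω₂+ω₃−ω₄ = -3.0000  →  vy = (0.06/4)·-3.0000 = -0.0450
−ω₁+ω₂−ω₃+ω₄ = 6.0000  →  ωz = (0.06/0.8000)·6.0000 = 0.4500

(0.0600, -0.0450, 0.4500)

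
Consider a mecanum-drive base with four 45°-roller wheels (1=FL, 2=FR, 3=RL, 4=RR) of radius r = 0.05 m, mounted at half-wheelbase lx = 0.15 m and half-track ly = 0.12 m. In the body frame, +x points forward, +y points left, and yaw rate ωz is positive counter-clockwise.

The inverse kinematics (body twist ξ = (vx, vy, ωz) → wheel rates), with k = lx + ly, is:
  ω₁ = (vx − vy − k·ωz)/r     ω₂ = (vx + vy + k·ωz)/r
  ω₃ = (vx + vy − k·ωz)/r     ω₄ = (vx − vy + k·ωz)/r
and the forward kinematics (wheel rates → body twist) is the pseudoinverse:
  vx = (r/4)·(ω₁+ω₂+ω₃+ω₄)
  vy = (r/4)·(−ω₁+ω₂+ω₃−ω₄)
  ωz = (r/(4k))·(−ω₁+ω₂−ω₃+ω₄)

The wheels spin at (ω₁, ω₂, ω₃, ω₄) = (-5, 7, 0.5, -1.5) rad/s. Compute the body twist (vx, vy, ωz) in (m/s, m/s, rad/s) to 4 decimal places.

(0.0125, 0.1750, 0.4630)

k = lx + ly = 0.15 + 0.12 = 0.2700
ω₁+ω₂+ω₃+ω₄ = 1.0000  →  vx = (0.05/4)·1.0000 = 0.0125
−ω₁+ω₂+ω₃−ω₄ = 14.0000  →  vy = (0.05/4)·14.0000 = 0.1750
−ω₁+ω₂−ω₃+ω₄ = 10.0000  →  ωz = (0.05/1.0800)·10.0000 = 0.4630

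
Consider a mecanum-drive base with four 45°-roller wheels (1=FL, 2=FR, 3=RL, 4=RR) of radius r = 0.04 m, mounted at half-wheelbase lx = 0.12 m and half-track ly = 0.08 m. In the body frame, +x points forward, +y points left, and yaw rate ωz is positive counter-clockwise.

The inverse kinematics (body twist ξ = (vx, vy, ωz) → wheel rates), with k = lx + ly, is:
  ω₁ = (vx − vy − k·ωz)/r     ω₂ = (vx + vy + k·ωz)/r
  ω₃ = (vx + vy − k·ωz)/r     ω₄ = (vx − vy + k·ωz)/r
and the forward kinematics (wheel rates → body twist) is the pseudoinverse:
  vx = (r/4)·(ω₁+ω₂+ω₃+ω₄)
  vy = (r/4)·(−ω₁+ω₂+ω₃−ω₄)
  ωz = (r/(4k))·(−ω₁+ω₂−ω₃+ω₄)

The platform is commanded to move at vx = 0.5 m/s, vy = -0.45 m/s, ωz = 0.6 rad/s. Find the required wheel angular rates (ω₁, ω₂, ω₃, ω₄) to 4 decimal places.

(20.7500, 4.2500, -1.7500, 26.7500)

k = lx + ly = 0.12 + 0.08 = 0.2000;  k·ωz = 0.2000·0.6 = 0.1200
ω₁ (FL) = (vx − vy − k·ωz)/r = 0.8300/0.04 = 20.7500
ω₂ (FR) = (vx + vy + k·ωz)/r = 0.1700/0.04 = 4.2500
ω₃ (RL) = (vx + vy − k·ωz)/r = -0.0700/0.04 = -1.7500
ω₄ (RR) = (vx − vy + k·ωz)/r = 1.0700/0.04 = 26.7500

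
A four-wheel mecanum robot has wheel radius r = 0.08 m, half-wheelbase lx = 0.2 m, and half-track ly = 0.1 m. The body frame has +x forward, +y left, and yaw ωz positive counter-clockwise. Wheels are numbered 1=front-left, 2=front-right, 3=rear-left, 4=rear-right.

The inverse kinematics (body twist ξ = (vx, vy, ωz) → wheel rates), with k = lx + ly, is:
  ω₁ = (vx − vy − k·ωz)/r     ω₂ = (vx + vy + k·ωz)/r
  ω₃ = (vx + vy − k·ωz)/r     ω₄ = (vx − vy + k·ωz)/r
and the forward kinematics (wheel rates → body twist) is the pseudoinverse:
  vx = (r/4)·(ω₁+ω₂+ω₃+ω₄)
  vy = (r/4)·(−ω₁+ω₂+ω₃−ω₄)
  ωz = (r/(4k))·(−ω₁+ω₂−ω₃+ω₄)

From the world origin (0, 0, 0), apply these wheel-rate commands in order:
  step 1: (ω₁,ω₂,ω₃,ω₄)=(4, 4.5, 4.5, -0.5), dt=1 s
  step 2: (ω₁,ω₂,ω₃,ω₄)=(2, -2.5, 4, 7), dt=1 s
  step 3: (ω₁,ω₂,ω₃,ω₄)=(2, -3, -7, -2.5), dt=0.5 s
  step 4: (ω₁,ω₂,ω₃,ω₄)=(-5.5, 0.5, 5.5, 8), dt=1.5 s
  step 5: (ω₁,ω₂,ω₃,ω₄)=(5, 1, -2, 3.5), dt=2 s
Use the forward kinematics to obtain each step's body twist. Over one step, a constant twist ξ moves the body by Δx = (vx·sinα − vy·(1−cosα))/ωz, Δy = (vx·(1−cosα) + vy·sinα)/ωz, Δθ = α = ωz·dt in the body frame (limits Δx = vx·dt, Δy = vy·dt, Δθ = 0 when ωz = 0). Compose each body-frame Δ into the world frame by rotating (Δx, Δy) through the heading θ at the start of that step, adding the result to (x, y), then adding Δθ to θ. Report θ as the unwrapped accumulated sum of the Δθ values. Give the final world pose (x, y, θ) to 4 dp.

step 1: ξ=(vx,vy,ωz)=(0.2500, 0.1100, -0.3000), dt=1.0 → body Δ=(0.2626, 0.0711, -0.3000) → world pose (0.2626, 0.0711, -0.3000)
step 2: ξ=(vx,vy,ωz)=(0.2100, -0.1500, -0.1000), dt=1.0 → body Δ=(0.2022, -0.1602, -0.1000) → world pose (0.4084, -0.1417, -0.4000)
step 3: ξ=(vx,vy,ωz)=(-0.2100, -0.1900, -0.0333), dt=0.5 → body Δ=(-0.1058, -0.0941, -0.0167) → world pose (0.2743, -0.1872, -0.4167)
step 4: ξ=(vx,vy,ωz)=(0.1700, 0.0700, 0.5667), dt=1.5 → body Δ=(0.1834, 0.1948, 0.8500) → world pose (0.5209, -0.0833, 0.4333)
step 5: ξ=(vx,vy,ωz)=(0.1500, -0.1900, 0.1000), dt=2.0 → body Δ=(0.3359, -0.3476, 0.2000) → world pose (0.9716, -0.2577, 0.6333)

(0.9716, -0.2577, 0.6333)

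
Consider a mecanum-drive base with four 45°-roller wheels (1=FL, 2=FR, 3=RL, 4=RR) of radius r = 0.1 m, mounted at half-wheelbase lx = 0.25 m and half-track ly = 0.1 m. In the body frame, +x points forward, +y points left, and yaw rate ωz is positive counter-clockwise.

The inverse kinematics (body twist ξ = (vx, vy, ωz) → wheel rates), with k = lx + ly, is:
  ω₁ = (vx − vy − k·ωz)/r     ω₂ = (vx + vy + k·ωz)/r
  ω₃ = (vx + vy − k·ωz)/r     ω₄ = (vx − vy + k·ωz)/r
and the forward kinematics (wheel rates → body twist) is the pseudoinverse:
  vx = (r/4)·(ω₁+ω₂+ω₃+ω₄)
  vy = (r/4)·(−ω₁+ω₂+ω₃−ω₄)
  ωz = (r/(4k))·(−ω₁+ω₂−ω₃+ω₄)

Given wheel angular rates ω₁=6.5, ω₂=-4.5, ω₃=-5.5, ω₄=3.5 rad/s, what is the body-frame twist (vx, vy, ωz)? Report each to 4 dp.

k = lx + ly = 0.25 + 0.1 = 0.3500
ω₁+ω₂+ω₃+ω₄ = 0.0000  →  vx = (0.1/4)·0.0000 = 0.0000
−ω₁+ω₂+ω₃−ω₄ = -20.0000  →  vy = (0.1/4)·-20.0000 = -0.5000
−ω₁+ω₂−ω₃+ω₄ = -2.0000  →  ωz = (0.1/1.4000)·-2.0000 = -0.1429

(0.0000, -0.5000, -0.1429)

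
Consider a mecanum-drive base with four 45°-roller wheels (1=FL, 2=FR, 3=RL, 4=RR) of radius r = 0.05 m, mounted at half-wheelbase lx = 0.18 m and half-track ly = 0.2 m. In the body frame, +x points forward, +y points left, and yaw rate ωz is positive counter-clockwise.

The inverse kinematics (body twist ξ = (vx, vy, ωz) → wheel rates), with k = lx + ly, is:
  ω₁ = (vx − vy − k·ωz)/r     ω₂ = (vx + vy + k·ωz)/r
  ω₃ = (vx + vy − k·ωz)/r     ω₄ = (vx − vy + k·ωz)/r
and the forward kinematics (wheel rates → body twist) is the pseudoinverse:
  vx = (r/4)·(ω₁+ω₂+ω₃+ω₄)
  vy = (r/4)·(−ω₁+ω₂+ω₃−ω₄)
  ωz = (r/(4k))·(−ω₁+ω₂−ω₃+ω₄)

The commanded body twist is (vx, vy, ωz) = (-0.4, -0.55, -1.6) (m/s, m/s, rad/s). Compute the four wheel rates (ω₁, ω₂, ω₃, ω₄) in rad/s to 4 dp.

k = lx + ly = 0.18 + 0.2 = 0.3800;  k·ωz = 0.3800·-1.6 = -0.6080
ω₁ (FL) = (vx − vy − k·ωz)/r = 0.7580/0.05 = 15.1600
ω₂ (FR) = (vx + vy + k·ωz)/r = -1.5580/0.05 = -31.1600
ω₃ (RL) = (vx + vy − k·ωz)/r = -0.3420/0.05 = -6.8400
ω₄ (RR) = (vx − vy + k·ωz)/r = -0.4580/0.05 = -9.1600

(15.1600, -31.1600, -6.8400, -9.1600)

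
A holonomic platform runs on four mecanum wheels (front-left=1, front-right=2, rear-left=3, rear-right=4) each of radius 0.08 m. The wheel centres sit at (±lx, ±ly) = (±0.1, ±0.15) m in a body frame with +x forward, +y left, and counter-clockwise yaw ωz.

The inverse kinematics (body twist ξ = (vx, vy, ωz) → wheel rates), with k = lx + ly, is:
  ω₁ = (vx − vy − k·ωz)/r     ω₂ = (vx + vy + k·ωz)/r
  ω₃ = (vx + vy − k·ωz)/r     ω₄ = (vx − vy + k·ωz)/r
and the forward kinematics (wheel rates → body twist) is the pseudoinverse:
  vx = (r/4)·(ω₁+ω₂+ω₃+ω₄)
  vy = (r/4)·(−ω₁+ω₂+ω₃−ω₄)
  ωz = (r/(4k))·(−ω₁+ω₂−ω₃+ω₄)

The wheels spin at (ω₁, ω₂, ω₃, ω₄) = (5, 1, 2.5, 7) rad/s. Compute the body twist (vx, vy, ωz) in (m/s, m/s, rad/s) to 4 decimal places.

(0.3100, -0.1700, 0.0400)

k = lx + ly = 0.1 + 0.15 = 0.2500
ω₁+ω₂+ω₃+ω₄ = 15.5000  →  vx = (0.08/4)·15.5000 = 0.3100
−ω₁+ω₂+ω₃−ω₄ = -8.5000  →  vy = (0.08/4)·-8.5000 = -0.1700
−ω₁+ω₂−ω₃+ω₄ = 0.5000  →  ωz = (0.08/1.0000)·0.5000 = 0.0400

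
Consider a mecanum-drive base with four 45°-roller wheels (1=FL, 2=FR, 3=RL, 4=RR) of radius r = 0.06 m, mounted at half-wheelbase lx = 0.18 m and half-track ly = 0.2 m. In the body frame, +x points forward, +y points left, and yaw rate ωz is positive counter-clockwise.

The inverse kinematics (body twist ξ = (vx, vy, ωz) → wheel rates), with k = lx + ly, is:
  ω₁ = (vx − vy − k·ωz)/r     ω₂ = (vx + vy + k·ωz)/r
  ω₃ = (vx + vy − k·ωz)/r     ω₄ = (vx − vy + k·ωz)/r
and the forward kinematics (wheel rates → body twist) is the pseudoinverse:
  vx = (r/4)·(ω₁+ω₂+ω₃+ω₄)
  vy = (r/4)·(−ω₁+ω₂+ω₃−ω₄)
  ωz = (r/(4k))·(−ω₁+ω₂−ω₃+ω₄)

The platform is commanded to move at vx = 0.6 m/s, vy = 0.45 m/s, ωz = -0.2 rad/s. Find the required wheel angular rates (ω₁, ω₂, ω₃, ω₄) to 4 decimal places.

k = lx + ly = 0.18 + 0.2 = 0.3800;  k·ωz = 0.3800·-0.2 = -0.0760
ω₁ (FL) = (vx − vy − k·ωz)/r = 0.2260/0.06 = 3.7667
ω₂ (FR) = (vx + vy + k·ωz)/r = 0.9740/0.06 = 16.2333
ω₃ (RL) = (vx + vy − k·ωz)/r = 1.1260/0.06 = 18.7667
ω₄ (RR) = (vx − vy + k·ωz)/r = 0.0740/0.06 = 1.2333

(3.7667, 16.2333, 18.7667, 1.2333)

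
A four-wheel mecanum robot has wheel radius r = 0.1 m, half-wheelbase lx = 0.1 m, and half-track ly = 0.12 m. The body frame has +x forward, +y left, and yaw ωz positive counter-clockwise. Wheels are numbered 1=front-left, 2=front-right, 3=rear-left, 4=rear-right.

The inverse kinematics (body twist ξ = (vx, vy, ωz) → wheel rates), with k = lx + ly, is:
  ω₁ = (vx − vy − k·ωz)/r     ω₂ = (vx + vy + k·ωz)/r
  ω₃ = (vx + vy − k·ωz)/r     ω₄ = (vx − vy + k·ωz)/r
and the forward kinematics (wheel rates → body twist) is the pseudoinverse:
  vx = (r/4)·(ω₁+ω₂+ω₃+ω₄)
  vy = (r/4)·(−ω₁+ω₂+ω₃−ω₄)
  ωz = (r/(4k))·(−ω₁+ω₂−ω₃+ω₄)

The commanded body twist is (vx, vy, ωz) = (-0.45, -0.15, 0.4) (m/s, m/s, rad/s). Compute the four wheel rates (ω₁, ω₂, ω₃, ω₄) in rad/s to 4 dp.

(-3.8800, -5.1200, -6.8800, -2.1200)

k = lx + ly = 0.1 + 0.12 = 0.2200;  k·ωz = 0.2200·0.4 = 0.0880
ω₁ (FL) = (vx − vy − k·ωz)/r = -0.3880/0.1 = -3.8800
ω₂ (FR) = (vx + vy + k·ωz)/r = -0.5120/0.1 = -5.1200
ω₃ (RL) = (vx + vy − k·ωz)/r = -0.6880/0.1 = -6.8800
ω₄ (RR) = (vx − vy + k·ωz)/r = -0.2120/0.1 = -2.1200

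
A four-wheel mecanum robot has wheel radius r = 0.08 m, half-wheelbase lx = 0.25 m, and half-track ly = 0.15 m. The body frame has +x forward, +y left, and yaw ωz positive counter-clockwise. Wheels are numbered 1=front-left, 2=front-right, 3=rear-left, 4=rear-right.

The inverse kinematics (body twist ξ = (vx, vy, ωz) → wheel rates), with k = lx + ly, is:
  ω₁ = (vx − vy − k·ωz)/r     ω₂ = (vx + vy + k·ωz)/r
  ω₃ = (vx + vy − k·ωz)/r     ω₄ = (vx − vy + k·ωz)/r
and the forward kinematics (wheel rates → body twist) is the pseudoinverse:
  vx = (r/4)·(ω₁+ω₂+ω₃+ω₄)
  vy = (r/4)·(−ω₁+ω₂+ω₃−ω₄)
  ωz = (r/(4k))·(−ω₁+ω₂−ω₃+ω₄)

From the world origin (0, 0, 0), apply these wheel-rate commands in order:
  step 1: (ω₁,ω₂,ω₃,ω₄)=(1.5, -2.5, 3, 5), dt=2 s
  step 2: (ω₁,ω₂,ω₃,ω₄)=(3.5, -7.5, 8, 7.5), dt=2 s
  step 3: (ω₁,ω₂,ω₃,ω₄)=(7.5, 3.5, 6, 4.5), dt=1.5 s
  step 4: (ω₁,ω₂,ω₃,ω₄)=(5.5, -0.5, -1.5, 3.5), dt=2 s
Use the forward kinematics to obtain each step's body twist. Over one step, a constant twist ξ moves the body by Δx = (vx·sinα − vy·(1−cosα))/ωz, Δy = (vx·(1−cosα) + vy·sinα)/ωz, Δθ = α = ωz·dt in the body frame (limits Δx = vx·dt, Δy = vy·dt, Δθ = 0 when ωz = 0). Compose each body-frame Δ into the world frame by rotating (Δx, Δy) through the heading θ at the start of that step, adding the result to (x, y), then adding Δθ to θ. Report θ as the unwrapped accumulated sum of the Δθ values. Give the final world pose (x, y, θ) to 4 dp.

step 1: ξ=(vx,vy,ωz)=(0.1400, -0.1200, -0.1000), dt=2.0 → body Δ=(0.2542, -0.2663, -0.2000) → world pose (0.2542, -0.2663, -0.2000)
step 2: ξ=(vx,vy,ωz)=(0.2300, -0.2100, -0.5750), dt=2.0 → body Δ=(0.1491, -0.5700, -1.1500) → world pose (0.2871, -0.8545, -1.3500)
step 3: ξ=(vx,vy,ωz)=(0.4300, -0.0500, -0.2750), dt=1.5 → body Δ=(0.6116, -0.2040, -0.4125) → world pose (0.2219, -1.4960, -1.7625)
step 4: ξ=(vx,vy,ωz)=(0.1400, -0.2200, -0.0500), dt=2.0 → body Δ=(0.2576, -0.4533, -0.1000) → world pose (-0.2721, -1.6625, -1.8625)

(-0.2721, -1.6625, -1.8625)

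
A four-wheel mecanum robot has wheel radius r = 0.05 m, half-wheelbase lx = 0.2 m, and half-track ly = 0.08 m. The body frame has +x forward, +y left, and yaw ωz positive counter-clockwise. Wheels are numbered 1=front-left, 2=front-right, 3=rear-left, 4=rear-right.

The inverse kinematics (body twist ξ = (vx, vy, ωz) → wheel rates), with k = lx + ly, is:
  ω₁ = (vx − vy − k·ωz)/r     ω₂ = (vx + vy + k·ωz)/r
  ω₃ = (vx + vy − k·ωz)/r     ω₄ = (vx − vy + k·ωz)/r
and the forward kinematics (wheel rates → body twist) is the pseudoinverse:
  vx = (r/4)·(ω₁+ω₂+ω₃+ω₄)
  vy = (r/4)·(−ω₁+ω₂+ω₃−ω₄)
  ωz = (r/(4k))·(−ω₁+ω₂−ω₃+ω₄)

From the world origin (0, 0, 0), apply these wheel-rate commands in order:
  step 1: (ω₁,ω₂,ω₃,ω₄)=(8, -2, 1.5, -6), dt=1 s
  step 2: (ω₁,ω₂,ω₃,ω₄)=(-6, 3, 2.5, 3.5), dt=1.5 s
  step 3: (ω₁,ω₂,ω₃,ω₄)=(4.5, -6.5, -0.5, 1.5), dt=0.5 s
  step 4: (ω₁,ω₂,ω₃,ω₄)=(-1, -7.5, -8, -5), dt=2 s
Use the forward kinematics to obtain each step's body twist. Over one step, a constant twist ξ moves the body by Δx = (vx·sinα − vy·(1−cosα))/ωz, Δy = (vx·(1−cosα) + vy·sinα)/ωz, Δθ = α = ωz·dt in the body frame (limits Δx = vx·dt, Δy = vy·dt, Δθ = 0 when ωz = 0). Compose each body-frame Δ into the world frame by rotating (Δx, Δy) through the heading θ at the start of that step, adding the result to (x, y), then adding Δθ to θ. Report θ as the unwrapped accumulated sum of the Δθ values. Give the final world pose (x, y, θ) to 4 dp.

step 1: ξ=(vx,vy,ωz)=(0.0187, -0.0312, -0.7812), dt=1.0 → body Δ=(0.0053, -0.0351, -0.7812) → world pose (0.0053, -0.0351, -0.7812)
step 2: ξ=(vx,vy,ωz)=(0.0375, 0.1000, 0.4464), dt=1.5 → body Δ=(0.0038, 0.1572, 0.6696) → world pose (0.1187, 0.0738, -0.1116)
step 3: ξ=(vx,vy,ωz)=(-0.0125, -0.1625, -0.4018), dt=0.5 → body Δ=(-0.0143, -0.0801, -0.2009) → world pose (0.0955, -0.0042, -0.3125)
step 4: ξ=(vx,vy,ωz)=(-0.2687, -0.1188, -0.1563), dt=2.0 → body Δ=(-0.5656, -0.1504, -0.3125) → world pose (-0.4889, 0.0267, -0.6250)

(-0.4889, 0.0267, -0.6250)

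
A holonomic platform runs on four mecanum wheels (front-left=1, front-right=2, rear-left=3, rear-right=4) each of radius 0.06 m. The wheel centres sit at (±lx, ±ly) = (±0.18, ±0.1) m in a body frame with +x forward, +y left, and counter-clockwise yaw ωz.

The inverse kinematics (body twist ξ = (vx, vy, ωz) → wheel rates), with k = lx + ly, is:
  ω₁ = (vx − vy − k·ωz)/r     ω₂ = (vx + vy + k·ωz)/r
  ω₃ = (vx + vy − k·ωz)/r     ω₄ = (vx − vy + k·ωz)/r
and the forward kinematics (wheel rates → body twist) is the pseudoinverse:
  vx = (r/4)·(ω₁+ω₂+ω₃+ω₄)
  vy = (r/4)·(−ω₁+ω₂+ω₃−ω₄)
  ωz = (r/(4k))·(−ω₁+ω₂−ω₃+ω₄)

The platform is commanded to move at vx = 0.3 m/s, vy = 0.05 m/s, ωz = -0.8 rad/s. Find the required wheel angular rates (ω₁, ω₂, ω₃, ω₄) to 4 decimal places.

(7.9000, 2.1000, 9.5667, 0.4333)

k = lx + ly = 0.18 + 0.1 = 0.2800;  k·ωz = 0.2800·-0.8 = -0.2240
ω₁ (FL) = (vx − vy − k·ωz)/r = 0.4740/0.06 = 7.9000
ω₂ (FR) = (vx + vy + k·ωz)/r = 0.1260/0.06 = 2.1000
ω₃ (RL) = (vx + vy − k·ωz)/r = 0.5740/0.06 = 9.5667
ω₄ (RR) = (vx − vy + k·ωz)/r = 0.0260/0.06 = 0.4333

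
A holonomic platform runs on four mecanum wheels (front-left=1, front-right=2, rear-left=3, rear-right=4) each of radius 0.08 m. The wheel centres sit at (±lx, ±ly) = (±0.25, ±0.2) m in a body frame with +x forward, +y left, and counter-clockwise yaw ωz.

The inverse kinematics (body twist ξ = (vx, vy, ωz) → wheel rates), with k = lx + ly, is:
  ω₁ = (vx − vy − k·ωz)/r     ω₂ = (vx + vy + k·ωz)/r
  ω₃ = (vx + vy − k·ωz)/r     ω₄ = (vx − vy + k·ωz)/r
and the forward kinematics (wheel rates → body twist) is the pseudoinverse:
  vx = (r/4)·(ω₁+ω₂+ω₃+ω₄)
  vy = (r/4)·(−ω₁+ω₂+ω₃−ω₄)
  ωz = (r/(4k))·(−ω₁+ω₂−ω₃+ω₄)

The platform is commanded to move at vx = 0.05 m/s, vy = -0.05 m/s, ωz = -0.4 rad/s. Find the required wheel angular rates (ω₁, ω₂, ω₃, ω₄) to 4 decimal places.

k = lx + ly = 0.25 + 0.2 = 0.4500;  k·ωz = 0.4500·-0.4 = -0.1800
ω₁ (FL) = (vx − vy − k·ωz)/r = 0.2800/0.08 = 3.5000
ω₂ (FR) = (vx + vy + k·ωz)/r = -0.1800/0.08 = -2.2500
ω₃ (RL) = (vx + vy − k·ωz)/r = 0.1800/0.08 = 2.2500
ω₄ (RR) = (vx − vy + k·ωz)/r = -0.0800/0.08 = -1.0000

(3.5000, -2.2500, 2.2500, -1.0000)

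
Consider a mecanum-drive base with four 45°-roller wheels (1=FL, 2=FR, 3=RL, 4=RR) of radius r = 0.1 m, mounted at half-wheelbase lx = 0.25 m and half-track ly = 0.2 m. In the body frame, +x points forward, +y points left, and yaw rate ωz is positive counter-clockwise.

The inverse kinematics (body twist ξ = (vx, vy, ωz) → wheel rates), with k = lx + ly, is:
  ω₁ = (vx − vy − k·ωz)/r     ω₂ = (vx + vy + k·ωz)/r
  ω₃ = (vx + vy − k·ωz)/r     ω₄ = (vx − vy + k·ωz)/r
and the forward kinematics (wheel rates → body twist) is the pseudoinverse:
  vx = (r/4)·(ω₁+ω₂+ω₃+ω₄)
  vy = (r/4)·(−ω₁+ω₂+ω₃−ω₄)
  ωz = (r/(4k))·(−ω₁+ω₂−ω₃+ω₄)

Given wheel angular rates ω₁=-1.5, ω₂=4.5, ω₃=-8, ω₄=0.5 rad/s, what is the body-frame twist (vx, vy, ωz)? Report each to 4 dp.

k = lx + ly = 0.25 + 0.2 = 0.4500
ω₁+ω₂+ω₃+ω₄ = -4.5000  →  vx = (0.1/4)·-4.5000 = -0.1125
−ω₁+ω₂+ω₃−ω₄ = -2.5000  →  vy = (0.1/4)·-2.5000 = -0.0625
−ω₁+ω₂−ω₃+ω₄ = 14.5000  →  ωz = (0.1/1.8000)·14.5000 = 0.8056

(-0.1125, -0.0625, 0.8056)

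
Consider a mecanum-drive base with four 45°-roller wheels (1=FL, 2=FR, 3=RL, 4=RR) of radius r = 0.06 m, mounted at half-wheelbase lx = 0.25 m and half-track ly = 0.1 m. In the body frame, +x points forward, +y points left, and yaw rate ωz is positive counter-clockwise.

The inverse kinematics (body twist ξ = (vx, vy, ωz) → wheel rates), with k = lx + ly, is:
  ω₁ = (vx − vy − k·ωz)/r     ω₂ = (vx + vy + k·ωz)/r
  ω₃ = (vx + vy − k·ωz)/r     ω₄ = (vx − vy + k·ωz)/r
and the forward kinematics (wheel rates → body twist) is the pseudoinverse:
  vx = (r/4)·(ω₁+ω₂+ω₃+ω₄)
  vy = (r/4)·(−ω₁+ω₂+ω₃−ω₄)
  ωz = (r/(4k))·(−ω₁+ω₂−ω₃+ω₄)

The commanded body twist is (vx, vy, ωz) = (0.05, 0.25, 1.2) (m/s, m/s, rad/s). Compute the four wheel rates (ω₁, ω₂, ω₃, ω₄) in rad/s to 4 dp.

(-10.3333, 12.0000, -2.0000, 3.6667)

k = lx + ly = 0.25 + 0.1 = 0.3500;  k·ωz = 0.3500·1.2 = 0.4200
ω₁ (FL) = (vx − vy − k·ωz)/r = -0.6200/0.06 = -10.3333
ω₂ (FR) = (vx + vy + k·ωz)/r = 0.7200/0.06 = 12.0000
ω₃ (RL) = (vx + vy − k·ωz)/r = -0.1200/0.06 = -2.0000
ω₄ (RR) = (vx − vy + k·ωz)/r = 0.2200/0.06 = 3.6667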